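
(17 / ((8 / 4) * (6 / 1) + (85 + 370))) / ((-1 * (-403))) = 17 / 188201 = 0.00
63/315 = 1/5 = 0.20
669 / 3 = 223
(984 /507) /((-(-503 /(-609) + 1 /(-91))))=-49938 /20969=-2.38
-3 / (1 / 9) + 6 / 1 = -21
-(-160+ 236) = -76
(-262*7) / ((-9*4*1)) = 50.94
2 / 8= 1 / 4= 0.25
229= 229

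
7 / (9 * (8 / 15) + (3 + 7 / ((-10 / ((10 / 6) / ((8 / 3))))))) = 0.95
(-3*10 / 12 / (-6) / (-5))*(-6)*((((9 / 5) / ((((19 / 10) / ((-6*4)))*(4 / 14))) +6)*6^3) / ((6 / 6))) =-150984 / 19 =-7946.53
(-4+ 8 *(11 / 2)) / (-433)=-40 / 433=-0.09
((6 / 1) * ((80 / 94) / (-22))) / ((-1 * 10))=0.02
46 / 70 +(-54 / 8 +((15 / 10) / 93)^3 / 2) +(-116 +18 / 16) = -2018101887 / 16682960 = -120.97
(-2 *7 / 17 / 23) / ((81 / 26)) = -364 / 31671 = -0.01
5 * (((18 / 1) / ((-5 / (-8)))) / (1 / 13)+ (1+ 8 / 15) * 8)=5800 / 3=1933.33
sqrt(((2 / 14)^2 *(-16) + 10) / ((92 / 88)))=2 *sqrt(59961) / 161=3.04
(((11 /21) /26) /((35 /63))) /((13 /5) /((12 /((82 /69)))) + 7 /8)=27324 /853307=0.03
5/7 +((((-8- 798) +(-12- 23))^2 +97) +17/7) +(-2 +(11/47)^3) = 514095582559/726761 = 707379.16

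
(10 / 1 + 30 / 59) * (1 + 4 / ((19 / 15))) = 48980 / 1121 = 43.69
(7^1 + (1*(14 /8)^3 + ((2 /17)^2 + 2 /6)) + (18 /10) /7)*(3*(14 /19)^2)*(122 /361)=10750377029 /1506510760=7.14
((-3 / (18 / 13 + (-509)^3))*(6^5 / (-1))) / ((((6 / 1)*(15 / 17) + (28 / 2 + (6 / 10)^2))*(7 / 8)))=-1031097600 / 100239113271689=-0.00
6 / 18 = 1 / 3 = 0.33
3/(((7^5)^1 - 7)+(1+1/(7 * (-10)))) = 70/392023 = 0.00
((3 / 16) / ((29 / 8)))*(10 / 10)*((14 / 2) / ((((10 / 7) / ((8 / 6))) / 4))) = 196 / 145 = 1.35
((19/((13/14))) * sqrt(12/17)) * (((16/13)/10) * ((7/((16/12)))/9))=7448 * sqrt(51)/43095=1.23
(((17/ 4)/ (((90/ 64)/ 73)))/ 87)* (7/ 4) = 17374/ 3915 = 4.44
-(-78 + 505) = -427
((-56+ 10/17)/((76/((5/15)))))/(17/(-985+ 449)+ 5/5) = -42076/167637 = -0.25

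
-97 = -97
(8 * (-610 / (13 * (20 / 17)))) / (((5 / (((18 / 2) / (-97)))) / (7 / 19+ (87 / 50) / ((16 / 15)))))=56735307 / 4791800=11.84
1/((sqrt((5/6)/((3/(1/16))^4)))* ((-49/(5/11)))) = -2304* sqrt(30)/539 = -23.41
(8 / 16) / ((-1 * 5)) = -0.10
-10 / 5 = -2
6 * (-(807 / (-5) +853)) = -20748 / 5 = -4149.60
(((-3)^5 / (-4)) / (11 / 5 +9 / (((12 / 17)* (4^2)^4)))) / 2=39813120 / 2883839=13.81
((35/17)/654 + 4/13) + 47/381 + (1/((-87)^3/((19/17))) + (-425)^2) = 727761622918485403/4029120406818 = 180625.43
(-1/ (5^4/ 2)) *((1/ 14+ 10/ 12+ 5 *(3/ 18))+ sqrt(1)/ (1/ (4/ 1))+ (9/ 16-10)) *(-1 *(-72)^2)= -268488/ 4375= -61.37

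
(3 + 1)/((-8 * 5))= -1/10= -0.10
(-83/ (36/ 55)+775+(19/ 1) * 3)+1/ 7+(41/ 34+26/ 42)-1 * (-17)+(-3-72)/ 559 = 1733870549/ 2394756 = 724.03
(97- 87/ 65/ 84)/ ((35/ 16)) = 706044/ 15925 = 44.34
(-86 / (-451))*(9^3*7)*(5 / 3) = 731430 / 451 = 1621.80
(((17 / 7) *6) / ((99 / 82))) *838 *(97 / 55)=226625368 / 12705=17837.49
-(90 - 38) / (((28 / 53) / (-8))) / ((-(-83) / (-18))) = -99216 / 581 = -170.77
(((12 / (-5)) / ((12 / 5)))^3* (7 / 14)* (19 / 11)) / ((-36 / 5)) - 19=-18.88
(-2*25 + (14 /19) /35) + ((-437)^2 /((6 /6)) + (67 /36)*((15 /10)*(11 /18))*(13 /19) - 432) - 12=7817142769 /41040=190476.19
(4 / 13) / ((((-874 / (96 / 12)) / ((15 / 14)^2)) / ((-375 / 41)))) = 337500 / 11413129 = 0.03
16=16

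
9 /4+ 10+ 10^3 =4049 /4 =1012.25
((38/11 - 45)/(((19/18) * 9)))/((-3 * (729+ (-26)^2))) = 914/880935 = 0.00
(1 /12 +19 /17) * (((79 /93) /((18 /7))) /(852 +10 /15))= 135485 /291182256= 0.00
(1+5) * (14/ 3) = 28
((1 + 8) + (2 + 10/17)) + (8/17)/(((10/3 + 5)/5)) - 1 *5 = 584/85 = 6.87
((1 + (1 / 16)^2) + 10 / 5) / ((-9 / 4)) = -769 / 576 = -1.34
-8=-8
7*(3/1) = 21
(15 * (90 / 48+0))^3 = 11390625 / 512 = 22247.31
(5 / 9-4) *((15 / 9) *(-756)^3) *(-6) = -14882797440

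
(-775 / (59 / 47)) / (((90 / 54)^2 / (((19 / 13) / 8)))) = -249147 / 6136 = -40.60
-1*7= -7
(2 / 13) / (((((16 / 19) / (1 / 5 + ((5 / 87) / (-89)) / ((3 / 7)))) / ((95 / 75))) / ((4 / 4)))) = 4161247 / 90593100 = 0.05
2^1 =2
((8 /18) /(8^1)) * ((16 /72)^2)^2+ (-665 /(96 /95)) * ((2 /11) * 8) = -1243473349 /1299078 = -957.20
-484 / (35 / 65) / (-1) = 6292 / 7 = 898.86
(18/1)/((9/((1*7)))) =14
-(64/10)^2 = -1024/25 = -40.96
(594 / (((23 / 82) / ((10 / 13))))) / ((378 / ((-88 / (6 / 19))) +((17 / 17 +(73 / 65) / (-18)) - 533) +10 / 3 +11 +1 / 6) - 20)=-9161974800 / 3030982021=-3.02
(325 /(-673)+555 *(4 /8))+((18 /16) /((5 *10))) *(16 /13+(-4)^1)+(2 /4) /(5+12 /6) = 1696591609 /6124300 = 277.03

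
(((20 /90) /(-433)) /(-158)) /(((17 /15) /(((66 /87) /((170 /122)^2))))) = 81862 /73105661085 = 0.00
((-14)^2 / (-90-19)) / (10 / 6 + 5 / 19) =-5586 / 5995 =-0.93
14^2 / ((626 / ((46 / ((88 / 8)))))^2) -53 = -628171513 / 11854249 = -52.99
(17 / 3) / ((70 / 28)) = 34 / 15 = 2.27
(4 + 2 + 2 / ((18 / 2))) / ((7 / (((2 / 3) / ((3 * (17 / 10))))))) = 160 / 1377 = 0.12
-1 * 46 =-46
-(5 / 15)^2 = -1 / 9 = -0.11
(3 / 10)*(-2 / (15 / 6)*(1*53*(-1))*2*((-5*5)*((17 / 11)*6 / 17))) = -3816 / 11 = -346.91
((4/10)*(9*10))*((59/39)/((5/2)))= 1416/65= 21.78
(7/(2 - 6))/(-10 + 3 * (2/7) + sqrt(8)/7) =7 * sqrt(2)/1168 + 14/73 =0.20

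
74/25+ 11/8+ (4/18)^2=71027/16200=4.38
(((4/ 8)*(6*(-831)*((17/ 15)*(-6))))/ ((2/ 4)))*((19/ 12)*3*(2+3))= 805239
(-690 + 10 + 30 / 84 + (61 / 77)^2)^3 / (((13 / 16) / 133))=-19836111738629919973986 / 387070134451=-51246815429.88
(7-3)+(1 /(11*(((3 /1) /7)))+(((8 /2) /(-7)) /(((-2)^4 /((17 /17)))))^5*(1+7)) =299030111 /70992768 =4.21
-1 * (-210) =210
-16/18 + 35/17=179/153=1.17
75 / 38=1.97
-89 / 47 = -1.89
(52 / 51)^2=2704 / 2601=1.04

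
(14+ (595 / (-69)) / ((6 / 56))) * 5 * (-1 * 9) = 68810 / 23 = 2991.74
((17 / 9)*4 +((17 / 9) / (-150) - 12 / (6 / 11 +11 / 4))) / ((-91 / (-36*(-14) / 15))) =-610988 / 424125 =-1.44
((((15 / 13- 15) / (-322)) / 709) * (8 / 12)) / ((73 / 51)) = 3060 / 108327401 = 0.00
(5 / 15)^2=1 / 9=0.11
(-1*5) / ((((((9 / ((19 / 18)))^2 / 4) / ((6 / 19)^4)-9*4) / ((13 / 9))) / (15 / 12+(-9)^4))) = -104996 / 3969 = -26.45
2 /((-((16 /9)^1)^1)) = -9 /8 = -1.12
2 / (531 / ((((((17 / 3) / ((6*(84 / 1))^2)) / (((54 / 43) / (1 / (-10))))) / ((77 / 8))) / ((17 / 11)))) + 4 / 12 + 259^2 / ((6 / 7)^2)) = -3096 / 6882912430697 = -0.00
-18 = -18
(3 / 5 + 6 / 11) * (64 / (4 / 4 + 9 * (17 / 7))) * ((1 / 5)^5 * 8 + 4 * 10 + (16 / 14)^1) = 113407056 / 859375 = 131.96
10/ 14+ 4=33/ 7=4.71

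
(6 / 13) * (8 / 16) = 3 / 13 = 0.23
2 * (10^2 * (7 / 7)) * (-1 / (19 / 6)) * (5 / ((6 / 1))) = -1000 / 19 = -52.63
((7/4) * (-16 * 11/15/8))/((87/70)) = -539/261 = -2.07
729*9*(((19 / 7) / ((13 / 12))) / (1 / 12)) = 17950896 / 91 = 197262.59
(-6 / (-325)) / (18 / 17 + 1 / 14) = 1428 / 87425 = 0.02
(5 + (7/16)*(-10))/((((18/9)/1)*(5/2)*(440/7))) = 7/3520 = 0.00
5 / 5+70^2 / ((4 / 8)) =9801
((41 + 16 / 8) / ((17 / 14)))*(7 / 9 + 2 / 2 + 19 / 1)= 6622 / 9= 735.78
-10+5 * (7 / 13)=-95 / 13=-7.31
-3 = -3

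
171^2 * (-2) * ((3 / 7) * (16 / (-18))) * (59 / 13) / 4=2300292 / 91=25277.93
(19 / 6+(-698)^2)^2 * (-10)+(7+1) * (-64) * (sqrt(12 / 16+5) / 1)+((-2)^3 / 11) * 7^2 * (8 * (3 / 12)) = -469994230051807 / 198 - 256 * sqrt(23) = -2373708233812.62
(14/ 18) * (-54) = -42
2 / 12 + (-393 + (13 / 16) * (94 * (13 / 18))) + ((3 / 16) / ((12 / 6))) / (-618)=-20033509 / 59328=-337.67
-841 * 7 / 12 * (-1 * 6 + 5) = 5887 / 12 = 490.58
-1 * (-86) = 86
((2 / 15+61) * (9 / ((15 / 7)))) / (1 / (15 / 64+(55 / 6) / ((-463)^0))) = 2317259 / 960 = 2413.81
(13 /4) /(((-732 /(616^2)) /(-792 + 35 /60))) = 732000269 /549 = 1333333.82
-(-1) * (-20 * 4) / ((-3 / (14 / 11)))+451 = 16003 / 33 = 484.94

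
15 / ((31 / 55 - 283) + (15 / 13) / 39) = -139425 / 2624971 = -0.05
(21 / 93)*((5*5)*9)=1575 / 31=50.81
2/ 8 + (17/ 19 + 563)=42875/ 76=564.14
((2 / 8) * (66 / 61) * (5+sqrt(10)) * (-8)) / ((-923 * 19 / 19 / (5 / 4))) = 165 * sqrt(10) / 56303+825 / 56303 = 0.02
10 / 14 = 5 / 7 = 0.71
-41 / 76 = -0.54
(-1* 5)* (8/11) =-40/11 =-3.64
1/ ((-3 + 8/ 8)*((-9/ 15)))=5/ 6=0.83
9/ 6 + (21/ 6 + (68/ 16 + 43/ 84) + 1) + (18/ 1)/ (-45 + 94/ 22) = 10.32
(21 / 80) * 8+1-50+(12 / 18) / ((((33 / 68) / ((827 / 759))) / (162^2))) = 1091922613 / 27830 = 39235.45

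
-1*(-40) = 40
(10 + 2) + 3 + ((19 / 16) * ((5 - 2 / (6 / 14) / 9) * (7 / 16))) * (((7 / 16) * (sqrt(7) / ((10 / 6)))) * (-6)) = 5.30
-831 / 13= -63.92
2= 2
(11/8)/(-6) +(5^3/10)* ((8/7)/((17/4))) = 17891/5712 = 3.13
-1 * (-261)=261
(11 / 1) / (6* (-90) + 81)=-11 / 459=-0.02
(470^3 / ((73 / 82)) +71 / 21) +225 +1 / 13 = 2324186230937 / 19929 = 116623324.35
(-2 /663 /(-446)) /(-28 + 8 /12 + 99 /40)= -40 /147011189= -0.00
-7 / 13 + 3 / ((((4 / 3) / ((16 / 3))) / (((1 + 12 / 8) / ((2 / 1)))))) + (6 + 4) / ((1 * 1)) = 318 / 13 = 24.46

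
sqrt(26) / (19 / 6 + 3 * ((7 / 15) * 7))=30 * sqrt(26) / 389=0.39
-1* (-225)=225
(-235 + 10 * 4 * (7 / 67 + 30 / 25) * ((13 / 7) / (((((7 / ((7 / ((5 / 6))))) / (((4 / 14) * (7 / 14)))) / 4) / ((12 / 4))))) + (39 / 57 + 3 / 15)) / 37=-10844339 / 11539745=-0.94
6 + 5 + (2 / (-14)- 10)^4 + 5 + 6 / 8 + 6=101865215 / 9604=10606.54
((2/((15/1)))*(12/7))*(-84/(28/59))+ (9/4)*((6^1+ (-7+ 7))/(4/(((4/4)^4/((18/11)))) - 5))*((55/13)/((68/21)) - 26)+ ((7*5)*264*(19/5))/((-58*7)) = -342.64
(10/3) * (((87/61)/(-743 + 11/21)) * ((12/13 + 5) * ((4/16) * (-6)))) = 703395/12364456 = 0.06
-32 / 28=-8 / 7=-1.14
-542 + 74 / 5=-2636 / 5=-527.20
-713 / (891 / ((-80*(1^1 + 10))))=57040 / 81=704.20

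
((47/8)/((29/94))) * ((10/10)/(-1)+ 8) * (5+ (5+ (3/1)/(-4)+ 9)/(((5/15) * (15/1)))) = 2365839/2320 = 1019.76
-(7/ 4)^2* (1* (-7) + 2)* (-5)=-1225/ 16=-76.56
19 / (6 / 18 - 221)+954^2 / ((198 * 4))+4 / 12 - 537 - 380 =2538326 / 10923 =232.38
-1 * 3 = -3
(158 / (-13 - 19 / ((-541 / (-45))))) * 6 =-128217 / 1972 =-65.02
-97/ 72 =-1.35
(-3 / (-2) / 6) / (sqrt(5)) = sqrt(5) / 20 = 0.11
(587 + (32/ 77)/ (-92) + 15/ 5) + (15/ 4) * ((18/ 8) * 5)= 17913537/ 28336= 632.18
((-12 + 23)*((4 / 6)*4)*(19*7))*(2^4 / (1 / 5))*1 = 936320 / 3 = 312106.67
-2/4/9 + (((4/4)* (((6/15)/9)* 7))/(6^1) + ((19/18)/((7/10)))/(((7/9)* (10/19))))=24343/6615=3.68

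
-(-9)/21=3/7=0.43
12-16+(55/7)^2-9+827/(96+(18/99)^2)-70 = -1029251/81340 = -12.65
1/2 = 0.50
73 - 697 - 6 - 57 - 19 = -706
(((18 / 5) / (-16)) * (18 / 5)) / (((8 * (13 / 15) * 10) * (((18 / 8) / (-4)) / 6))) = 81 / 650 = 0.12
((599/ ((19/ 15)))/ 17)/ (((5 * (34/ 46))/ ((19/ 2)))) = 41331/ 578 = 71.51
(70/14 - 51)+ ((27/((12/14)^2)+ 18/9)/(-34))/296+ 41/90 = -82511647/1811520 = -45.55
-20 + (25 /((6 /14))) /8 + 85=1735 /24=72.29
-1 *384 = -384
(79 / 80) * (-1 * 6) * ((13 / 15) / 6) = -1027 / 1200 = -0.86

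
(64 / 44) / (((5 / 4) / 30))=384 / 11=34.91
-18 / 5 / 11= -18 / 55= -0.33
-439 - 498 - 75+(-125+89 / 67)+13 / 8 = -607849 / 536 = -1134.05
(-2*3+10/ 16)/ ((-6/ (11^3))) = 57233/ 48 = 1192.35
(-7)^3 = -343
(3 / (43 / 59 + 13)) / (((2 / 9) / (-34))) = -1003 / 30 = -33.43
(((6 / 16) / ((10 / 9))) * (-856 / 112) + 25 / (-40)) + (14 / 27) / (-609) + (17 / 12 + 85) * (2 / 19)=5.89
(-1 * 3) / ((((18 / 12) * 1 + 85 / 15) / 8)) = -144 / 43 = -3.35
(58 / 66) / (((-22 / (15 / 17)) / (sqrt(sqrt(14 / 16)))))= -145 * 14^(1 / 4) / 8228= -0.03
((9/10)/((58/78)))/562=351/162980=0.00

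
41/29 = 1.41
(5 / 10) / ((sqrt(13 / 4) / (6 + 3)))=9 * sqrt(13) / 13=2.50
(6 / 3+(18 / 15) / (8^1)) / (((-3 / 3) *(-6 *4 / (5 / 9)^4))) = 5375 / 629856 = 0.01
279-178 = 101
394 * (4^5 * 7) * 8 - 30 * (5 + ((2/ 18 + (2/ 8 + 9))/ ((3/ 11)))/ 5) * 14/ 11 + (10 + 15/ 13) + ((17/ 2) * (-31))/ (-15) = 290773347583/ 12870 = 22593111.70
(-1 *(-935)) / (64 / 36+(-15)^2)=8415 / 2041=4.12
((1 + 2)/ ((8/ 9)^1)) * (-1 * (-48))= 162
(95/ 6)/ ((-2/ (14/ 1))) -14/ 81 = -17983/ 162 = -111.01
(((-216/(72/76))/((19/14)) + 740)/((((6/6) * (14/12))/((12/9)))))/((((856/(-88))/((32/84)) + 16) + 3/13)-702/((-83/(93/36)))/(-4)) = -217250176/4907105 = -44.27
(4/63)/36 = 1/567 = 0.00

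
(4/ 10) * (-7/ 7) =-2/ 5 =-0.40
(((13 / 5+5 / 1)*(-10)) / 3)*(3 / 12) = -19 / 3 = -6.33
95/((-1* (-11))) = 95/11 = 8.64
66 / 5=13.20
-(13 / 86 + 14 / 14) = -99 / 86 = -1.15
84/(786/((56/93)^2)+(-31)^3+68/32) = -0.00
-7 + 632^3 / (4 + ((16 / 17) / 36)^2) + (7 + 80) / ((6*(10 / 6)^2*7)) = 517061386553743 / 8194550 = 63098203.87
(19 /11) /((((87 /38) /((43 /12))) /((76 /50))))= 294937 /71775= 4.11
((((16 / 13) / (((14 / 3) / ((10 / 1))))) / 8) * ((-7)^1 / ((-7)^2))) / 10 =-3 / 637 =-0.00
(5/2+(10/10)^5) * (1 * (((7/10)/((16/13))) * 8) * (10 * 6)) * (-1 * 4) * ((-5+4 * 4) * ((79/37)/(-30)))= 553553/185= 2992.18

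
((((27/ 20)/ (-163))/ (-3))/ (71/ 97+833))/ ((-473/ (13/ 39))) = -291/ 124703006560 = -0.00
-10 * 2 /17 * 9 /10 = -18 /17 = -1.06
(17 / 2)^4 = 83521 / 16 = 5220.06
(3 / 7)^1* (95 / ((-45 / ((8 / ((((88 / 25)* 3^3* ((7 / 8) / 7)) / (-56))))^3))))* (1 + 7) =30507008000000 / 78594219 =388158.42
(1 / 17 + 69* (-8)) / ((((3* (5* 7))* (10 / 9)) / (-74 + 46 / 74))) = 15284907 / 44030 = 347.15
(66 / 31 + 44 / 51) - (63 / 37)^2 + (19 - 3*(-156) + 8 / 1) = 1071572936 / 2164389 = 495.09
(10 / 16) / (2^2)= 5 / 32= 0.16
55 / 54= 1.02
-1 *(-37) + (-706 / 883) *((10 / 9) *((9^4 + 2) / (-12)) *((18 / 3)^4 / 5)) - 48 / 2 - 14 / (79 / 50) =8785363029 / 69757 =125942.39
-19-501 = -520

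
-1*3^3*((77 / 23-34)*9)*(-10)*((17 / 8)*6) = -43685325 / 46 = -949680.98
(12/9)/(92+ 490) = 2/873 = 0.00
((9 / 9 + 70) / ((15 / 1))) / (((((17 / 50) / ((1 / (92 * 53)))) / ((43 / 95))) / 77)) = 235081 / 2362422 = 0.10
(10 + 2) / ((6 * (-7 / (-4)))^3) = 32 / 3087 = 0.01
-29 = -29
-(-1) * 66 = 66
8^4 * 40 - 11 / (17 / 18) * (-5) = 2786270 / 17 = 163898.24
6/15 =2/5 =0.40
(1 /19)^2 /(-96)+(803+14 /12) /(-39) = -27869239 /1351584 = -20.62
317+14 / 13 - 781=-6018 / 13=-462.92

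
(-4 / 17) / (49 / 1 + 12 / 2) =-4 / 935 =-0.00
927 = 927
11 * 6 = 66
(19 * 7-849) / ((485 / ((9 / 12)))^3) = -4833 / 1825346000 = -0.00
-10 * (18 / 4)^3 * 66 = -120285 / 2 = -60142.50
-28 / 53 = -0.53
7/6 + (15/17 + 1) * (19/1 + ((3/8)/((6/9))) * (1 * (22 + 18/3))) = 6791/102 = 66.58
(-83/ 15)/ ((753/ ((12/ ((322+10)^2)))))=-0.00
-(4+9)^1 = -13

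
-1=-1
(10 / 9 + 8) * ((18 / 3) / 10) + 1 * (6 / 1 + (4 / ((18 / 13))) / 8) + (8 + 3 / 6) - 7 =2399 / 180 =13.33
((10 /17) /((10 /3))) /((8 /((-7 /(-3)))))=0.05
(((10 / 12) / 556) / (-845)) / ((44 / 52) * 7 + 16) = -1 / 12359880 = -0.00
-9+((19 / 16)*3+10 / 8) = -67 / 16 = -4.19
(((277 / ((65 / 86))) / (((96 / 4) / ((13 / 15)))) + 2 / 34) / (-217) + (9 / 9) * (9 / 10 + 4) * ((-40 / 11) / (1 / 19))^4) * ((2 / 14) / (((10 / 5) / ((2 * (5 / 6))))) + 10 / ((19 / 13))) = 548179748599825704233 / 705280874760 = 777250267.54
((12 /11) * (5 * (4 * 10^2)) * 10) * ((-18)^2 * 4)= 311040000 /11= 28276363.64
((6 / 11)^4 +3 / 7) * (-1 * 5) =-264975 / 102487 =-2.59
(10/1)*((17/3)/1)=56.67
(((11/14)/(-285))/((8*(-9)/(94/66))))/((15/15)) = 47/861840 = 0.00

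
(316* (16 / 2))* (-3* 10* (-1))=75840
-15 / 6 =-5 / 2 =-2.50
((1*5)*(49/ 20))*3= 147/ 4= 36.75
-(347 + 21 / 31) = -10778 / 31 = -347.68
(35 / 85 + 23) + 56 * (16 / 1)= 15630 / 17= 919.41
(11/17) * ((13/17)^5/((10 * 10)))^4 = 209054601523688793826811/6909193391300873288082721700000000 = 0.00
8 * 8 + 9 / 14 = 905 / 14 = 64.64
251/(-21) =-11.95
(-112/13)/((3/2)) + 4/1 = -68/39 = -1.74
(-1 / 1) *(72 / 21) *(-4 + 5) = -24 / 7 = -3.43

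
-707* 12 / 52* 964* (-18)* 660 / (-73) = -25595754.18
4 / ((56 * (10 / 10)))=1 / 14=0.07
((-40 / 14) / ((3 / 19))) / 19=-20 / 21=-0.95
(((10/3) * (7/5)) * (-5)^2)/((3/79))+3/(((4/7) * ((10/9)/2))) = 554701/180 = 3081.67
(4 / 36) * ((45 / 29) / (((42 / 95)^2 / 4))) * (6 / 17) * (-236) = -21299000 / 72471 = -293.90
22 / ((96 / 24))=11 / 2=5.50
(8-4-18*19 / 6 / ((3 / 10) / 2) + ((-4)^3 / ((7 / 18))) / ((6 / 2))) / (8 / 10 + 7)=-1160 / 21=-55.24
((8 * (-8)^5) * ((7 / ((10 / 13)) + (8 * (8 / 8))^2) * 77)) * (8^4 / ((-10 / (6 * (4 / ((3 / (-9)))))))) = -1087878708854784 / 25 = -43515148354191.36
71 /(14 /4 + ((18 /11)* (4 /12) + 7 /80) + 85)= 62480 /78437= 0.80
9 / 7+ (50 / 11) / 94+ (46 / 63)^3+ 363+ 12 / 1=48700645825 / 129274299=376.72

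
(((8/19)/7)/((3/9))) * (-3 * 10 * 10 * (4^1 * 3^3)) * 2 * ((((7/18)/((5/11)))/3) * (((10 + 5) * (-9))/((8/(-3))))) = -3207600/19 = -168821.05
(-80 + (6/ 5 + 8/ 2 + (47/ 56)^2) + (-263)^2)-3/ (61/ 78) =66084225041/ 956480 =69091.07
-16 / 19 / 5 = -16 / 95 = -0.17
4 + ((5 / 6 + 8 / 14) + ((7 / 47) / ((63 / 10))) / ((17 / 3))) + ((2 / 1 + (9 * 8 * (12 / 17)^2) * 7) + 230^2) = 30326201117 / 570486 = 53158.54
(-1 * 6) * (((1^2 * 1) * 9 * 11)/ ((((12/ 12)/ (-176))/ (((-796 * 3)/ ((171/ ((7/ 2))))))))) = -97086528/ 19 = -5109817.26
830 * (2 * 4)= 6640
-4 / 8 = -1 / 2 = -0.50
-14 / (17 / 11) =-154 / 17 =-9.06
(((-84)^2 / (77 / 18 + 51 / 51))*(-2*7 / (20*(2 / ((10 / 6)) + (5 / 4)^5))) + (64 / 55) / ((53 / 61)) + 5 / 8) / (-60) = 5796393937 / 1594282400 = 3.64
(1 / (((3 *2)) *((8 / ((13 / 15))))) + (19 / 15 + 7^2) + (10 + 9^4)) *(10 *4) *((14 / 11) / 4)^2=233598925 / 8712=26813.47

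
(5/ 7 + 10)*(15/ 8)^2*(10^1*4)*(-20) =-421875/ 14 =-30133.93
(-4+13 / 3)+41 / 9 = 44 / 9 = 4.89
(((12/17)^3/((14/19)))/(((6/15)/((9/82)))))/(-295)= -36936/83191829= -0.00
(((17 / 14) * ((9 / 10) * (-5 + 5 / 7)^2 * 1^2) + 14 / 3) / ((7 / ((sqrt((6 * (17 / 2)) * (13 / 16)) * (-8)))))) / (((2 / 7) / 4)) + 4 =-2544.05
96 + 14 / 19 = 96.74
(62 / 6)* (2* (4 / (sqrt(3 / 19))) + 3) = 31 + 248* sqrt(57) / 9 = 239.04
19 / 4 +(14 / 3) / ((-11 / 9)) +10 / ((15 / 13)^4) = 2928493 / 445500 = 6.57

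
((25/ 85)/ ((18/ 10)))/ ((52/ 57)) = 475/ 2652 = 0.18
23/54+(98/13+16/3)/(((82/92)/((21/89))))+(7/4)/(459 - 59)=3.84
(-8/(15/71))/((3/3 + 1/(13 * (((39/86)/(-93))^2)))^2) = -2741627512/758228815815135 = -0.00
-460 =-460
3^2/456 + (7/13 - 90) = -176737/1976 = -89.44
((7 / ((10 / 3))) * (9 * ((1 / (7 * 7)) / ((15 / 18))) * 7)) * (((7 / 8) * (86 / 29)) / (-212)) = -24381 / 614800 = -0.04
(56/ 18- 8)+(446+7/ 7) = 3979/ 9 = 442.11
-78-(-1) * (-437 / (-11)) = -421 / 11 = -38.27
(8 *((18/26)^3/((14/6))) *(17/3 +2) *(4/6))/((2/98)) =625968/2197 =284.92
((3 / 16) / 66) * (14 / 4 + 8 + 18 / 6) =29 / 704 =0.04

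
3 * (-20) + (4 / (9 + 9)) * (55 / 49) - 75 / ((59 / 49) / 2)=-4796000 / 26019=-184.33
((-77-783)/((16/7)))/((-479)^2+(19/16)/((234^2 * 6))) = -395557344/241214810807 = -0.00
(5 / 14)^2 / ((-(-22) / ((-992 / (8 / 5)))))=-3875 / 1078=-3.59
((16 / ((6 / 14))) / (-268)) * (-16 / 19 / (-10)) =-0.01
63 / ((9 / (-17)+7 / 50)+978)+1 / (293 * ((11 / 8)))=179239402 / 2678213087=0.07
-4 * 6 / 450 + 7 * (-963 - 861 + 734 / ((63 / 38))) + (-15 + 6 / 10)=-2178752 / 225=-9683.34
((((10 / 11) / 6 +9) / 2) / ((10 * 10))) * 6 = 151 / 550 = 0.27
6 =6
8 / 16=1 / 2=0.50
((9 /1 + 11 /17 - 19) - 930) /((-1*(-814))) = -15969 /13838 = -1.15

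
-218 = -218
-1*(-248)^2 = -61504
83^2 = 6889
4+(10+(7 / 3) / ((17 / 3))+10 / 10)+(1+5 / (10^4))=558017 / 34000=16.41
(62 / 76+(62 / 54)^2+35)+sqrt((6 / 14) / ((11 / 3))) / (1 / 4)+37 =12*sqrt(77) / 77+2053661 / 27702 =75.50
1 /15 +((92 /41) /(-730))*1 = 571 /8979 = 0.06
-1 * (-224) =224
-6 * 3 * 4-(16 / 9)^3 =-56584 / 729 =-77.62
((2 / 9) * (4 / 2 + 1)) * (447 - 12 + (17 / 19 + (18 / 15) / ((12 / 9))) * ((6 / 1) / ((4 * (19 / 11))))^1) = 1050651 / 3610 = 291.04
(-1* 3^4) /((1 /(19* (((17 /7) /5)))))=-26163 /35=-747.51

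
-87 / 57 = -29 / 19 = -1.53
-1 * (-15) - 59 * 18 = -1047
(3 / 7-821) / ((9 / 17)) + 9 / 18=-195233 / 126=-1549.47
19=19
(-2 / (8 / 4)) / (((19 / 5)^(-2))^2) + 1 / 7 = -911622 / 4375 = -208.37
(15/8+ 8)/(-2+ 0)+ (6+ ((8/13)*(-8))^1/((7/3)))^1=-1525/1456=-1.05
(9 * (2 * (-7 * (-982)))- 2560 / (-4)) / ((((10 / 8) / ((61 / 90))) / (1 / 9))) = 15173384 / 2025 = 7493.03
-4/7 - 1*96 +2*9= -550/7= -78.57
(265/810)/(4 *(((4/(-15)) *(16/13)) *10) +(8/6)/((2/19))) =-0.71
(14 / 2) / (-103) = -7 / 103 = -0.07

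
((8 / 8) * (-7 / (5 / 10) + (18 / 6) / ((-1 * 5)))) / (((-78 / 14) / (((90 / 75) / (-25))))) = -1022 / 8125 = -0.13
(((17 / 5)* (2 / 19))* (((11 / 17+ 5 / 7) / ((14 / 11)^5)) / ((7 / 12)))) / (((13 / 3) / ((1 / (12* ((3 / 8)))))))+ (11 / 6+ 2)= 23471009701 / 6102453630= 3.85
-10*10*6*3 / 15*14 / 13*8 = -13440 / 13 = -1033.85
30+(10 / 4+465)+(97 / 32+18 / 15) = 501.73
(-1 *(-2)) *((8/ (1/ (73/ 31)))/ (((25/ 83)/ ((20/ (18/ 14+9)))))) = 339304/ 1395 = 243.23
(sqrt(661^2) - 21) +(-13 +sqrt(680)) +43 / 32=2* sqrt(170) +20107 / 32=654.42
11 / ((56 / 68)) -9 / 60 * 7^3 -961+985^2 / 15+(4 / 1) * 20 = 63762.57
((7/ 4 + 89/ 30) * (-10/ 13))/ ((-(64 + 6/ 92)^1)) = 6509/ 114933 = 0.06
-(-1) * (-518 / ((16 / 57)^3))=-47964987 / 2048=-23420.40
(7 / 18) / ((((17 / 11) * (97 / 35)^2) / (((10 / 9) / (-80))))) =-0.00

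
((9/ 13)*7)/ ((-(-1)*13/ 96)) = 6048/ 169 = 35.79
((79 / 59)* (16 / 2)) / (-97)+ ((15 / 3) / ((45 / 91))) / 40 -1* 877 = -1806572287 / 2060280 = -876.86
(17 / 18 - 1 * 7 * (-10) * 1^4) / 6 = 1277 / 108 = 11.82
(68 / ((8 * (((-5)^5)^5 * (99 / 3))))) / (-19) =0.00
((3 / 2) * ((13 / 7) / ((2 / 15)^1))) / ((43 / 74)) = 21645 / 602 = 35.96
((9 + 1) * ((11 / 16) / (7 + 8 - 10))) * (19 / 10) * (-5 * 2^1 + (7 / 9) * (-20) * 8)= -25289 / 72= -351.24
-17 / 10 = -1.70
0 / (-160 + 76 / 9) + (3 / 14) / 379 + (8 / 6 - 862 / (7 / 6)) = -11739895 / 15918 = -737.52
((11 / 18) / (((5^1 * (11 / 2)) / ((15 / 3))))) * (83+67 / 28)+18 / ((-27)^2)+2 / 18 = 21827 / 2268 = 9.62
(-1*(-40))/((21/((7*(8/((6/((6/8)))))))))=40/3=13.33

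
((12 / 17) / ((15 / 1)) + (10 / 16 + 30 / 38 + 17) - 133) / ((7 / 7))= -1479837 / 12920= -114.54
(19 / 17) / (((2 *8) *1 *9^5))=19 / 16061328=0.00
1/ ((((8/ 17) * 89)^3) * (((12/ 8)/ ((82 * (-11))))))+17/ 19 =4559938135/ 5143453824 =0.89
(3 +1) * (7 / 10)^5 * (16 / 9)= 33614 / 28125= 1.20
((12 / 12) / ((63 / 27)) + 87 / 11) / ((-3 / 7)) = -214 / 11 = -19.45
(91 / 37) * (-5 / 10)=-1.23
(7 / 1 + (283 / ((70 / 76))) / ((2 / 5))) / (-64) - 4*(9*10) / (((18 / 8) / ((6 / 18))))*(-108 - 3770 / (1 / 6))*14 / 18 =1900642463 / 2016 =942779.00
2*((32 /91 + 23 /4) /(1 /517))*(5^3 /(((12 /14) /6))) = 143532125 /26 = 5520466.35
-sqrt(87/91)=-sqrt(7917)/91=-0.98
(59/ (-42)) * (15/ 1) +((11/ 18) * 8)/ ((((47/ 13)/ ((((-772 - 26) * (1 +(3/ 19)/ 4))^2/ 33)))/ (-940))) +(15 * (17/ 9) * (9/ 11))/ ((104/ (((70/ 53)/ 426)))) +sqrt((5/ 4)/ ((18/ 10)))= -2395974684143485/ 90402312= -26503466.90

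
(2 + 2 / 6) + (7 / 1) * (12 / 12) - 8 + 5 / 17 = 83 / 51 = 1.63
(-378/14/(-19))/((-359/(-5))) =135/6821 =0.02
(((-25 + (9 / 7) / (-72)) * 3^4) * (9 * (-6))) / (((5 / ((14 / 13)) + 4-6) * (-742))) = -3063987 / 54908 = -55.80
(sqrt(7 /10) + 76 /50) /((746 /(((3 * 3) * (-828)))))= -141588 /9325 - 1863 * sqrt(70) /1865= -23.54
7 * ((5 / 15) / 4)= 7 / 12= 0.58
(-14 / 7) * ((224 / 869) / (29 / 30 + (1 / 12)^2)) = -322560 / 609169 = -0.53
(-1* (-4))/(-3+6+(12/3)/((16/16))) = 4/7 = 0.57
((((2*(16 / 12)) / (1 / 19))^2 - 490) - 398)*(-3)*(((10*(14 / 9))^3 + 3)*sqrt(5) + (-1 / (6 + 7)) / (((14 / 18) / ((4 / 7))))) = 181344 / 637 - 41500377944*sqrt(5) / 2187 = -42431204.19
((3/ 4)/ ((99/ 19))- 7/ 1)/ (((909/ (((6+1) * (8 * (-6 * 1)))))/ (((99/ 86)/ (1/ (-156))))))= -1976520/ 4343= -455.10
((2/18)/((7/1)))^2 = 1/3969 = 0.00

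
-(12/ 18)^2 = -0.44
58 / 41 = 1.41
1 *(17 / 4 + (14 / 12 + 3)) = 8.42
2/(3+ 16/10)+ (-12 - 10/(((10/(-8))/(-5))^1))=-1186/23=-51.57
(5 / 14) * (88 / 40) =11 / 14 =0.79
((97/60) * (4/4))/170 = 97/10200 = 0.01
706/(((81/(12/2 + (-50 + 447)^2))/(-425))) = -47292380750/81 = -583856552.47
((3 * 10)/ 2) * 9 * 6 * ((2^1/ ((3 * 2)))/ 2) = 135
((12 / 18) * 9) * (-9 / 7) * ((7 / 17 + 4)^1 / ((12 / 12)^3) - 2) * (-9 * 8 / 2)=669.78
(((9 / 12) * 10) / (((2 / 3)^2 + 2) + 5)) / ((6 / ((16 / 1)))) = 2.69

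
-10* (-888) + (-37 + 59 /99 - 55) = 870071 /99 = 8788.60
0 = 0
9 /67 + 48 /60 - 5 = -1362 /335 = -4.07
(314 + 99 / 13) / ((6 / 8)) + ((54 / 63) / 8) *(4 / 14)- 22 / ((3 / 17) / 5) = -743311 / 3822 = -194.48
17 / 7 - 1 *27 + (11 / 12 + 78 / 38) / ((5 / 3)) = -60621 / 2660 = -22.79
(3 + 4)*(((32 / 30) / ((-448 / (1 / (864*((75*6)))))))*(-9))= 1 / 2592000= 0.00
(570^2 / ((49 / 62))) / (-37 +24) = -20143800 / 637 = -31622.92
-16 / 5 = -3.20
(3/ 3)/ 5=1/ 5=0.20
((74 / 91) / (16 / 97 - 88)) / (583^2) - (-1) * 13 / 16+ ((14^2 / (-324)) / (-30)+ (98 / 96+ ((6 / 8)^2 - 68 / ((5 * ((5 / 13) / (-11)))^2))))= -11859659808596297989 / 5336335474470000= -2222.44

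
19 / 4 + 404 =1635 / 4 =408.75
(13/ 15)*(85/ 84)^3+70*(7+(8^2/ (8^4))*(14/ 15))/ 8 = 62.28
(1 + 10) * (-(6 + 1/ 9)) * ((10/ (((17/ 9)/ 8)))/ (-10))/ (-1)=-4840/ 17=-284.71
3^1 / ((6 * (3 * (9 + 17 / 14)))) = 7 / 429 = 0.02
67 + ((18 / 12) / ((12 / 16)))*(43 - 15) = 123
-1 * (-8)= 8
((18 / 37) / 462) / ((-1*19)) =-3 / 54131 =-0.00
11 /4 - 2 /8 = 5 /2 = 2.50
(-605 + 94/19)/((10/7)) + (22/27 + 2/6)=-2148899/5130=-418.89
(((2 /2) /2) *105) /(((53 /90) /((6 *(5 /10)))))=14175 /53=267.45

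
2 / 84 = 1 / 42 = 0.02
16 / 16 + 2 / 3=5 / 3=1.67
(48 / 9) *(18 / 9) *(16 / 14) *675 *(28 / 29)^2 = 6451200 / 841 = 7670.87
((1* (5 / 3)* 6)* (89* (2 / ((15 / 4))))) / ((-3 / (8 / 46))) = -5696 / 207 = -27.52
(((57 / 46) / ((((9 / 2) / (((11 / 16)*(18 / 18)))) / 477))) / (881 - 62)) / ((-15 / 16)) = -11077 / 94185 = -0.12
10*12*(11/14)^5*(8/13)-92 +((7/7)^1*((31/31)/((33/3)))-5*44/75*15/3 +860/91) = -540851977/7210203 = -75.01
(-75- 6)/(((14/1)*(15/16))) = -216/35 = -6.17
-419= -419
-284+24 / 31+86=-6114 / 31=-197.23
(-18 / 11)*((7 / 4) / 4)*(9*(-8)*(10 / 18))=315 / 11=28.64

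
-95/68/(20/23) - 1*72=-20021/272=-73.61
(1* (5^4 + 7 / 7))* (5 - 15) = -6260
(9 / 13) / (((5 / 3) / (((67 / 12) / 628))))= 603 / 163280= 0.00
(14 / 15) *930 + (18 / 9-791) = 79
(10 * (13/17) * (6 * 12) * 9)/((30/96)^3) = 69009408/425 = 162375.08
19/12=1.58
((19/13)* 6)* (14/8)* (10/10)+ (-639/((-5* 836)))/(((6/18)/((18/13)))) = 217104/13585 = 15.98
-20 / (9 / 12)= -80 / 3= -26.67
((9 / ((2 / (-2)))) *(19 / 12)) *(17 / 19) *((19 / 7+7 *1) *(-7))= 867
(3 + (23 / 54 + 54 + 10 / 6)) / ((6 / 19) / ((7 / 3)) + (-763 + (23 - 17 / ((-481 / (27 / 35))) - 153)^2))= 17183302934525 / 4690393103033856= 0.00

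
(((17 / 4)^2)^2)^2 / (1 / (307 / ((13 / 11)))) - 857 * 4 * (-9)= 23583417794993 / 851968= 27681107.50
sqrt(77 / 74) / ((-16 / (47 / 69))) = -47 * sqrt(5698) / 81696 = -0.04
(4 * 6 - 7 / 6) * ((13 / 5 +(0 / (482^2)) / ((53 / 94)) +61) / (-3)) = -7261 / 15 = -484.07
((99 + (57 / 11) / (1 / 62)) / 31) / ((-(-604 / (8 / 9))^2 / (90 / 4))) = -15410 / 23325423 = -0.00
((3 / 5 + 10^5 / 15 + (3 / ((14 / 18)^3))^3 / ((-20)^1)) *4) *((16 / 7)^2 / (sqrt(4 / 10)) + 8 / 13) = 128892115761944 / 7868953365 + 2062273852191104 *sqrt(10) / 29659901145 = 236255.23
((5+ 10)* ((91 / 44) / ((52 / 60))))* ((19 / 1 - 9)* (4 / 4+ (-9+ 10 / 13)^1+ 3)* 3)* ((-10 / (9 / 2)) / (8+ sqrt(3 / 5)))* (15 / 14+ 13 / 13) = 10875000 / 4121 - 271875* sqrt(15) / 4121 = 2383.41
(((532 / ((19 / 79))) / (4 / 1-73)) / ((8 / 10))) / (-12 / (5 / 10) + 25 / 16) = 44240 / 24771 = 1.79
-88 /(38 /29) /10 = -638 /95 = -6.72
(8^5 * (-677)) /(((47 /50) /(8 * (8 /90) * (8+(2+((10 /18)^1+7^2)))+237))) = -6592655548.28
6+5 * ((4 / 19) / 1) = 7.05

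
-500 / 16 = -125 / 4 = -31.25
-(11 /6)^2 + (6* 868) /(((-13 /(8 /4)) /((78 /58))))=-1128437 /1044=-1080.88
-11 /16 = -0.69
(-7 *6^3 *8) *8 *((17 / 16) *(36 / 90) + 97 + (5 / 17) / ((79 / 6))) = -63320999616 / 6715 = -9429784.01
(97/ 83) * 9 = 873/ 83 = 10.52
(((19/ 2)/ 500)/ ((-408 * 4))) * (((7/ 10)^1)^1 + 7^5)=-3193463/ 16320000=-0.20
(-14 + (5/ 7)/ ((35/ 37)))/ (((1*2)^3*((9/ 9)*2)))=-649/ 784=-0.83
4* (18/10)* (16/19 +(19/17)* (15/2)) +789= 1381497/1615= 855.42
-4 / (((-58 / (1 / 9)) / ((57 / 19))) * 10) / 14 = 1 / 6090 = 0.00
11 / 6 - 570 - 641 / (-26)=-21197 / 39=-543.51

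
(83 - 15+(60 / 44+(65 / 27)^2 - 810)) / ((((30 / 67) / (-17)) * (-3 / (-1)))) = 3355885816 / 360855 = 9299.82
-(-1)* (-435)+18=-417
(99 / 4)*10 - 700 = -905 / 2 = -452.50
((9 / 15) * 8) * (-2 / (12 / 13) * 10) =-104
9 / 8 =1.12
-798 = -798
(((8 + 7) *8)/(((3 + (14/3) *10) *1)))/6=60/149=0.40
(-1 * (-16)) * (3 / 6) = 8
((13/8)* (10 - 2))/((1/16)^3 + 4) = 53248/16385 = 3.25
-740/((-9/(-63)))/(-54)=2590/27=95.93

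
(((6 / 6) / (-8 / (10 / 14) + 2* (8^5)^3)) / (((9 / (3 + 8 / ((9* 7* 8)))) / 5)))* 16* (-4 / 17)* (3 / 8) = -4750 / 141309234401749029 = -0.00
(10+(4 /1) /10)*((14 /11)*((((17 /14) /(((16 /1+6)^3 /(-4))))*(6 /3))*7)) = -6188 /73205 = -0.08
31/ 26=1.19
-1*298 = -298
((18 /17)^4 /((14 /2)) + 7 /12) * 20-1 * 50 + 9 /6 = -33.24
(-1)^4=1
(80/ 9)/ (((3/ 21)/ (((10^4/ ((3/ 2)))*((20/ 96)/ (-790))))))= -700000/ 6399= -109.39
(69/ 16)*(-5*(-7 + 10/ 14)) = 3795/ 28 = 135.54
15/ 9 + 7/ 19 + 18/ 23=3694/ 1311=2.82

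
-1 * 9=-9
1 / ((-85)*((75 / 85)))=-0.01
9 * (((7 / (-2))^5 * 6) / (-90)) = 50421 / 160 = 315.13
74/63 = 1.17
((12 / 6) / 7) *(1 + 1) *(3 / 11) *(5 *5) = 300 / 77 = 3.90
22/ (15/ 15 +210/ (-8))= -88/ 101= -0.87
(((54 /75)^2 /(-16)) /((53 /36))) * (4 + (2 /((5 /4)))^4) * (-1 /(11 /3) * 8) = 115403616 /227734375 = 0.51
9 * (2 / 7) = 18 / 7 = 2.57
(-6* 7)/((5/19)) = -798/5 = -159.60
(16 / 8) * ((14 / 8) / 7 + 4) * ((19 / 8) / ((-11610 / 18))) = -323 / 10320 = -0.03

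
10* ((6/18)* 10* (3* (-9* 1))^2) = 24300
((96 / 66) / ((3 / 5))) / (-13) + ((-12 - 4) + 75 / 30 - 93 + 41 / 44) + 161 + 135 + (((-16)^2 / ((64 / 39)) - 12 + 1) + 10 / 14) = 4035547 / 12012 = 335.96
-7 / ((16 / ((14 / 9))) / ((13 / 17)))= -637 / 1224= -0.52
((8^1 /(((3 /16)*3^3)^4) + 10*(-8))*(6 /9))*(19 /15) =-130842108896 /1937102445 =-67.55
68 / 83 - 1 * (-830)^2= -57178632 / 83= -688899.18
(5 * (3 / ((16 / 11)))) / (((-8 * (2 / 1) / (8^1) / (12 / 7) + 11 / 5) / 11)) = 27225 / 248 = 109.78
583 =583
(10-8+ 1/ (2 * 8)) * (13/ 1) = 429/ 16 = 26.81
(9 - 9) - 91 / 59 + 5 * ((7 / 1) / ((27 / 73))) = 148288 / 1593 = 93.09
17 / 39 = 0.44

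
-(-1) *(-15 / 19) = -15 / 19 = -0.79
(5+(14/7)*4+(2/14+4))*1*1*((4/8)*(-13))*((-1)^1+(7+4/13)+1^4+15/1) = -17400/7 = -2485.71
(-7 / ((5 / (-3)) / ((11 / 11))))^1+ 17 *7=616 / 5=123.20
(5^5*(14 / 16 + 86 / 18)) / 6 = 1271875 / 432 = 2944.16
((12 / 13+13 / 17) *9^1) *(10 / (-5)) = -6714 / 221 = -30.38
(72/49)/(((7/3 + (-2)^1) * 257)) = 216/12593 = 0.02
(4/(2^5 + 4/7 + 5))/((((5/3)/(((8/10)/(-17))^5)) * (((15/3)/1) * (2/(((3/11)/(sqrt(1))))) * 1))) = -0.00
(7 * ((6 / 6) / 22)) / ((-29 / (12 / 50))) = -21 / 7975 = -0.00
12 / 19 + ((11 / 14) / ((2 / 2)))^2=4651 / 3724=1.25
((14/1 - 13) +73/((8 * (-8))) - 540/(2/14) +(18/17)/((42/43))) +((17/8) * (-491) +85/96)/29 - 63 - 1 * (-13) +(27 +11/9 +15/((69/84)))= -6019944835/1576512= -3818.52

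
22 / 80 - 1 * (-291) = 11651 / 40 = 291.28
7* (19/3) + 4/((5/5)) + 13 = 184/3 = 61.33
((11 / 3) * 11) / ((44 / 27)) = 99 / 4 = 24.75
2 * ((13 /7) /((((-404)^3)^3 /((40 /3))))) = -65 /376297729660871949041664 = -0.00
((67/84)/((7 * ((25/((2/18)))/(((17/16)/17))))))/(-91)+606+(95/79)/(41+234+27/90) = 25388104437101971/41894259825600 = 606.00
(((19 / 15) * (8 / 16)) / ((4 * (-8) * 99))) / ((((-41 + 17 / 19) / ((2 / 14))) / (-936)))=-4693 / 7040880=-0.00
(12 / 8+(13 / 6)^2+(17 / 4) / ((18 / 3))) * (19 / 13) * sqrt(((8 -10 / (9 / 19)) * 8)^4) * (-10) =-10518746560 / 9477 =-1109923.66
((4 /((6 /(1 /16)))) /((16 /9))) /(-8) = -3 /1024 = -0.00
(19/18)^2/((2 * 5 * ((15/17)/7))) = 42959/48600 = 0.88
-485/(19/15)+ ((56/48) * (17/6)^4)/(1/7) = 21187651/147744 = 143.41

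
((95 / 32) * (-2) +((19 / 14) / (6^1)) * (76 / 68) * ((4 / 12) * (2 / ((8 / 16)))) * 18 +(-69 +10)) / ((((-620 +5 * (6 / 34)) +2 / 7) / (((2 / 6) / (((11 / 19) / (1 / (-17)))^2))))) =13488043 / 41202434064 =0.00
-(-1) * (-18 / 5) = -18 / 5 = -3.60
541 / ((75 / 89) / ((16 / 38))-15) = -385192 / 9255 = -41.62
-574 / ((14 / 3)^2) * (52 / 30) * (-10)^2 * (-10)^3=31980000 / 7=4568571.43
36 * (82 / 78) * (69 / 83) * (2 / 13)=67896 / 14027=4.84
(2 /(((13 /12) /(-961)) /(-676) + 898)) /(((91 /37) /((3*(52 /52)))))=10240416 /3769487911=0.00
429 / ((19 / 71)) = 30459 / 19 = 1603.11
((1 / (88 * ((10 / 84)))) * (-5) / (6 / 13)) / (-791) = 13 / 9944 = 0.00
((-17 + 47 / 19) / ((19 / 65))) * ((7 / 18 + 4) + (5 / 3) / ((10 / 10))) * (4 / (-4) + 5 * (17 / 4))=-4399785 / 722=-6093.89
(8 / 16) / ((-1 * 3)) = -1 / 6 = -0.17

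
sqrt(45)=6.71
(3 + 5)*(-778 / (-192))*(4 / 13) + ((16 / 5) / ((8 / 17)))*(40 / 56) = 4049 / 273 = 14.83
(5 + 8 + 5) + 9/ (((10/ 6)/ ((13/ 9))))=129/ 5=25.80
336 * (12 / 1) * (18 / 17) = 72576 / 17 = 4269.18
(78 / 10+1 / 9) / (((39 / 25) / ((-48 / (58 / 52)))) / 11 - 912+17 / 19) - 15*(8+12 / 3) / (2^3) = -61720436435 / 2742072318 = -22.51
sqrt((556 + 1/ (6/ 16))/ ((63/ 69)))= 2*sqrt(67459)/ 21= 24.74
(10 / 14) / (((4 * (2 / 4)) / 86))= 215 / 7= 30.71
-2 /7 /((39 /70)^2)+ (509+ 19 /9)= 776000 /1521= 510.19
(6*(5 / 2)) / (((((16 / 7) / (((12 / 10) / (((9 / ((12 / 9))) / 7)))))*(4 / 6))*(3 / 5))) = 245 / 12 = 20.42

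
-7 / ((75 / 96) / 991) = -221984 / 25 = -8879.36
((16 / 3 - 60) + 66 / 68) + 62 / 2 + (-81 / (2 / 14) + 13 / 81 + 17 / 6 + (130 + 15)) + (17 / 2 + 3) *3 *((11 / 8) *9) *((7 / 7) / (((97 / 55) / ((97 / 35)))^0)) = -325297 / 22032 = -14.76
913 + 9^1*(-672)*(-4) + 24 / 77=1933109 / 77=25105.31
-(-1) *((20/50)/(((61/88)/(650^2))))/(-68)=-3718000/1037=-3585.34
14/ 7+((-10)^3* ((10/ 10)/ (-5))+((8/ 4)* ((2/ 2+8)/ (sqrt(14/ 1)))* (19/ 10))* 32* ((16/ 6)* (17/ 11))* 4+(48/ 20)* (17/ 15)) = 5118/ 25+496128* sqrt(14)/ 385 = 5026.38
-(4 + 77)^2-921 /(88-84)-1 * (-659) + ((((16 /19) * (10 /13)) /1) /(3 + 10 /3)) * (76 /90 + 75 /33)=-3798584197 /619476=-6131.93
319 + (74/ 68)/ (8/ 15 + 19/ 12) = 689831/ 2159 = 319.51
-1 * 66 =-66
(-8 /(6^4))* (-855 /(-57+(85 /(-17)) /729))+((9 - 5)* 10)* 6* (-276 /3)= -22080.09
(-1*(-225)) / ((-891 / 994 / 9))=-24850 / 11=-2259.09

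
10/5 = 2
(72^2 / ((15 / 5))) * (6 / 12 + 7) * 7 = 90720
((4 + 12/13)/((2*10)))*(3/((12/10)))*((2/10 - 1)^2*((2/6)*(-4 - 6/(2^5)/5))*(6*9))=-46512/1625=-28.62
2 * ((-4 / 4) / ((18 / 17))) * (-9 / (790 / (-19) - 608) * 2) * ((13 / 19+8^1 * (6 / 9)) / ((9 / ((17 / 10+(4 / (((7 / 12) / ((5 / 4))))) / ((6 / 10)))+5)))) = -71981 / 98010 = -0.73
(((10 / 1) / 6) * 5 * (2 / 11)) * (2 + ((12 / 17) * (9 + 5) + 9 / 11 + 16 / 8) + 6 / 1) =193550 / 6171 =31.36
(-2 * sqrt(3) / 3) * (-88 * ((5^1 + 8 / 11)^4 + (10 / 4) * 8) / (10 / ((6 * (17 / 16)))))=70994.11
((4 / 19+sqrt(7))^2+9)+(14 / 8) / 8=8*sqrt(7) / 19+187871 / 11552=17.38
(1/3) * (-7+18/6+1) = -1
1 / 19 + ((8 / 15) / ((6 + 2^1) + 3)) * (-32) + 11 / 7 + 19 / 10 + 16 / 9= 98761 / 26334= 3.75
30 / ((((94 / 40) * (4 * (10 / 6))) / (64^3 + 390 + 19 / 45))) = 23628098 / 47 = 502725.49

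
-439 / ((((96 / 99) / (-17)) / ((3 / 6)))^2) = -138162519 / 4096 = -33731.08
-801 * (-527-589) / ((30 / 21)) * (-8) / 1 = -25029648 / 5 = -5005929.60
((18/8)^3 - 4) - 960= -60967/64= -952.61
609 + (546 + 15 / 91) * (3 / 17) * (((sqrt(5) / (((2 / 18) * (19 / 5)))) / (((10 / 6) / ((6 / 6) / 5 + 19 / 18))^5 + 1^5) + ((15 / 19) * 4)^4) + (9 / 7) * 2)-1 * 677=123620675642625555 * sqrt(5) / 2773577909751649 + 1060032458594 / 108557393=9864.38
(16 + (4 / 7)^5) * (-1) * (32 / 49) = -8637952 / 823543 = -10.49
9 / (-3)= -3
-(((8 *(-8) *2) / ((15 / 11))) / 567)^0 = -1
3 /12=1 /4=0.25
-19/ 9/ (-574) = 19/ 5166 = 0.00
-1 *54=-54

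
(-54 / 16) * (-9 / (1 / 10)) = 1215 / 4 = 303.75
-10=-10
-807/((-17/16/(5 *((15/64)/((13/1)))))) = 60525/884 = 68.47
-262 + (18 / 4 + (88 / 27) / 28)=-257.38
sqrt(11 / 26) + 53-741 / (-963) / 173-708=-36373868 / 55533 + sqrt(286) / 26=-654.35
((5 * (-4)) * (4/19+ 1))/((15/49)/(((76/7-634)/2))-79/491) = 574700770/3842617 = 149.56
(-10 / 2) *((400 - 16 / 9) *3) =-17920 / 3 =-5973.33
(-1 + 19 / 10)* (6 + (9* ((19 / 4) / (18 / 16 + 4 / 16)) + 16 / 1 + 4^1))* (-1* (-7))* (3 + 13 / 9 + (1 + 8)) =24178 / 5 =4835.60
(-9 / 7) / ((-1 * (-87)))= -3 / 203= -0.01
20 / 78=10 / 39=0.26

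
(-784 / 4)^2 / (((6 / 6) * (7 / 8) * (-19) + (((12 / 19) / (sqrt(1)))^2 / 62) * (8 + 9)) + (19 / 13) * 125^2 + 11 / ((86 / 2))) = 1922572975232 / 1142067133955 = 1.68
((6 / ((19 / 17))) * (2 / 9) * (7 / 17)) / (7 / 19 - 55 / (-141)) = 329 / 508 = 0.65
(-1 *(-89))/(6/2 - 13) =-89/10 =-8.90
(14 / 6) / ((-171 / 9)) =-7 / 57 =-0.12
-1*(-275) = 275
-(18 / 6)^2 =-9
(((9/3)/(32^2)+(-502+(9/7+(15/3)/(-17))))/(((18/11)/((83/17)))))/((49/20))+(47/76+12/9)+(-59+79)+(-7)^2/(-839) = -4283271033434131/7281485600256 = -588.24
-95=-95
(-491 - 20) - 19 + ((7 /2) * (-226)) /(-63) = -517.44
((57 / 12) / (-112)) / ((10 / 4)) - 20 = -22419 / 1120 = -20.02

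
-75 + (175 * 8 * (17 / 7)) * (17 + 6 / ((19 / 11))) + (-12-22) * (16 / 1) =1310839 / 19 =68991.53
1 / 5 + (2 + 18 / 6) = 26 / 5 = 5.20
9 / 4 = 2.25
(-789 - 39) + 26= -802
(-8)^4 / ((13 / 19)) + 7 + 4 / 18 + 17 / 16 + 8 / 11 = 123458791 / 20592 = 5995.47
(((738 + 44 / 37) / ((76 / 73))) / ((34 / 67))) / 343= 66884425 / 16396772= 4.08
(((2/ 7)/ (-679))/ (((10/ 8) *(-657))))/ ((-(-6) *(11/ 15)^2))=20/ 125949747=0.00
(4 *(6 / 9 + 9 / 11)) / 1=196 / 33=5.94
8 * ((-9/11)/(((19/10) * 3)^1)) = -240/209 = -1.15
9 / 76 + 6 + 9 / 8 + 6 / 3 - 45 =-35.76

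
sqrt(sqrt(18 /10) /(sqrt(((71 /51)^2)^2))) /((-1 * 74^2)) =-51 * sqrt(3) * 5^(3 /4) /1943980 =-0.00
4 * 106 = 424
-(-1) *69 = 69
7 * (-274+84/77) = -21014/11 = -1910.36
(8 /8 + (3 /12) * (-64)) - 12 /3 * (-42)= 153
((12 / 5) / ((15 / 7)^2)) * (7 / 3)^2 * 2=19208 / 3375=5.69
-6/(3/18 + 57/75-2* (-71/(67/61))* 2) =-60300/2607913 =-0.02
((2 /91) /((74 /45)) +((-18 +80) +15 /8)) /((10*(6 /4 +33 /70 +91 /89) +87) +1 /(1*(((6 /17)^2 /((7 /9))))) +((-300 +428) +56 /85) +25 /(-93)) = 32689668956355 /128721916748854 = 0.25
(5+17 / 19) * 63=7056 / 19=371.37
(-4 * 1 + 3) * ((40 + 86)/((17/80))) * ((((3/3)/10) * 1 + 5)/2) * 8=-12096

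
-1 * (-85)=85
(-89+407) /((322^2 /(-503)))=-79977 /51842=-1.54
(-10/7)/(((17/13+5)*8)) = -65/2296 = -0.03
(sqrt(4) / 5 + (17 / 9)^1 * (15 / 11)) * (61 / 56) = 29951 / 9240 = 3.24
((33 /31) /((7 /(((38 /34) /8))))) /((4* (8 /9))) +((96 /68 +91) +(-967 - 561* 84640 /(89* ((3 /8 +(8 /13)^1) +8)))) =-5061306886701 /84050176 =-60217.68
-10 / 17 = -0.59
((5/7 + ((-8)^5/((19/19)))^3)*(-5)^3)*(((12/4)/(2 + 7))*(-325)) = -3335185270920465625/7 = -476455038702923660.71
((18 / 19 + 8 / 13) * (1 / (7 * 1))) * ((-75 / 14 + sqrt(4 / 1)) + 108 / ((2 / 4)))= 44197 / 931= 47.47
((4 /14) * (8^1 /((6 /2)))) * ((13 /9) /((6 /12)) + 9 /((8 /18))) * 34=16184 /27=599.41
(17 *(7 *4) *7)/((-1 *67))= -3332/67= -49.73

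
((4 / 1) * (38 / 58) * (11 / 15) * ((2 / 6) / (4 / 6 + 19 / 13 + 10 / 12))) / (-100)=-0.00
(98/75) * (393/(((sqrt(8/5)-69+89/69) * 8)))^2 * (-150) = -2458592712303098805/23805546684856448-907447100785785 * sqrt(10)/743923333901764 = -107.14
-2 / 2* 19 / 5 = -19 / 5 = -3.80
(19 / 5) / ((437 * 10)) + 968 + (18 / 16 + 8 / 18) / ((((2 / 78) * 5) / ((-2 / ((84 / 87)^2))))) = 5094423169 / 5409600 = 941.74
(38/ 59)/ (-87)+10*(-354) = -18170858/ 5133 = -3540.01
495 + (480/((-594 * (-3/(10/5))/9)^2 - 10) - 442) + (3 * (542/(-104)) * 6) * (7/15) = 11801809/1272830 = 9.27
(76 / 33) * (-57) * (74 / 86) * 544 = -29064832 / 473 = -61447.85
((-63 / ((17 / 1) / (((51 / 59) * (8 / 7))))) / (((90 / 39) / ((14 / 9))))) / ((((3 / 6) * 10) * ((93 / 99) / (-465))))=72072 / 295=244.31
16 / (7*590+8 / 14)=56 / 14457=0.00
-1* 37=-37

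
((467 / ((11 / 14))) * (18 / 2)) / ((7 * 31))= 8406 / 341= 24.65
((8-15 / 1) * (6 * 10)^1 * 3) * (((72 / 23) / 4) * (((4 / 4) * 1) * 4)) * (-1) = 90720 / 23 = 3944.35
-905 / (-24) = 905 / 24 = 37.71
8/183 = 0.04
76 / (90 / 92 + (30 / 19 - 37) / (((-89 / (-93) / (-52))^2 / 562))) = -526144504 / 406894471046361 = -0.00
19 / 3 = 6.33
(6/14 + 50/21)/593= 0.00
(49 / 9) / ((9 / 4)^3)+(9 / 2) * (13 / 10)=830357 / 131220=6.33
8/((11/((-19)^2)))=2888/11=262.55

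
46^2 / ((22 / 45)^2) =1071225 / 121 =8853.10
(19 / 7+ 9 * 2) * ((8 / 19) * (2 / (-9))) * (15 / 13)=-11600 / 5187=-2.24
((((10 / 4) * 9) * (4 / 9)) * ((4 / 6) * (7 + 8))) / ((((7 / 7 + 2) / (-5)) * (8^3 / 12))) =-125 / 32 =-3.91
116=116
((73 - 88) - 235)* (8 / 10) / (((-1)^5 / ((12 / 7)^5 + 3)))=59850600 / 16807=3561.05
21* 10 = 210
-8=-8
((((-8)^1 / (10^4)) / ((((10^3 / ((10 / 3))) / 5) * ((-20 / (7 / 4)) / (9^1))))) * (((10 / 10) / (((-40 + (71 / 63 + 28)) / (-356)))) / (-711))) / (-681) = 4361 / 6142052500000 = 0.00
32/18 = 1.78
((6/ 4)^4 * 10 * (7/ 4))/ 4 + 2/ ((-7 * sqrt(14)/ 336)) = 2835/ 128-48 * sqrt(14)/ 7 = -3.51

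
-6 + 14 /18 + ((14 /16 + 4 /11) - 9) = -10283 /792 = -12.98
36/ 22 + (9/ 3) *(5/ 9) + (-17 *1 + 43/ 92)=-40165/ 3036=-13.23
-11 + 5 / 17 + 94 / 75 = -12052 / 1275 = -9.45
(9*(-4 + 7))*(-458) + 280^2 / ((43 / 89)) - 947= 6405141 / 43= 148956.77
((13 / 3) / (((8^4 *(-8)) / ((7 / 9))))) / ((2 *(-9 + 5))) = 91 / 7077888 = 0.00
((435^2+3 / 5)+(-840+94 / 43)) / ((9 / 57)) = 769564106 / 645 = 1193122.64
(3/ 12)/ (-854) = -1/ 3416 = -0.00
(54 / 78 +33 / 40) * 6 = 2367 / 260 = 9.10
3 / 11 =0.27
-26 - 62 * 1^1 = -88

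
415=415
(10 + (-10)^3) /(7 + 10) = -58.24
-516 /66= -86 /11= -7.82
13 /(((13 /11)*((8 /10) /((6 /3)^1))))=55 /2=27.50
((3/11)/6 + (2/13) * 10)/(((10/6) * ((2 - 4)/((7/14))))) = -0.24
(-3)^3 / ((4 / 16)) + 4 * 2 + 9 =-91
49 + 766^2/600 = 154039/150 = 1026.93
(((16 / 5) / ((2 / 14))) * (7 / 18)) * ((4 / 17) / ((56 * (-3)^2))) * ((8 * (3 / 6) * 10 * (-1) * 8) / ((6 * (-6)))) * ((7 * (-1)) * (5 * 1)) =-15680 / 12393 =-1.27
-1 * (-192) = 192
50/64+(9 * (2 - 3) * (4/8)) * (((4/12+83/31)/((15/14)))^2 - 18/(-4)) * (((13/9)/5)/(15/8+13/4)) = -1206725867/510636960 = -2.36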